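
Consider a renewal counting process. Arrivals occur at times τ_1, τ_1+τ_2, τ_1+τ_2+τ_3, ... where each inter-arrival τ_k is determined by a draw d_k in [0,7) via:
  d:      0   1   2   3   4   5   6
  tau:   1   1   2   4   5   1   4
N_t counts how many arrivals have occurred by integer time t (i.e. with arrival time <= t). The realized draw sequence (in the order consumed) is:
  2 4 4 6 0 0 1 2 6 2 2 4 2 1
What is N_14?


draw d_1=2: τ_1=2, arrival time A_1=2
draw d_2=4: τ_2=5, arrival time A_2=7
draw d_3=4: τ_3=5, arrival time A_3=12
draw d_4=6: τ_4=4, arrival time A_4=16
draw d_5=0: τ_5=1, arrival time A_5=17
draw d_6=0: τ_6=1, arrival time A_6=18
draw d_7=1: τ_7=1, arrival time A_7=19
draw d_8=2: τ_8=2, arrival time A_8=21
draw d_9=6: τ_9=4, arrival time A_9=25
draw d_10=2: τ_10=2, arrival time A_10=27
draw d_11=2: τ_11=2, arrival time A_11=29
draw d_12=4: τ_12=5, arrival time A_12=34
draw d_13=2: τ_13=2, arrival time A_13=36
draw d_14=1: τ_14=1, arrival time A_14=37
N_t over t=0..14: 0:0 1:0 2:1 3:1 4:1 5:1 6:1 7:2 8:2 9:2 10:2 11:2 12:3 13:3 14:3

3


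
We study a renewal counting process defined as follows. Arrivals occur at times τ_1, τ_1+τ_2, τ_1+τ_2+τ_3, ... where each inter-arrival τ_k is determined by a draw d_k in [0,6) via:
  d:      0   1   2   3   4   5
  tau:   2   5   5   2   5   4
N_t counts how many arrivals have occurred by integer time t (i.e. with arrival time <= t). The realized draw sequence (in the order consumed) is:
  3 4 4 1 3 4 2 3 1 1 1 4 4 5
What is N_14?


3

draw d_1=3: τ_1=2, arrival time A_1=2
draw d_2=4: τ_2=5, arrival time A_2=7
draw d_3=4: τ_3=5, arrival time A_3=12
draw d_4=1: τ_4=5, arrival time A_4=17
draw d_5=3: τ_5=2, arrival time A_5=19
draw d_6=4: τ_6=5, arrival time A_6=24
draw d_7=2: τ_7=5, arrival time A_7=29
draw d_8=3: τ_8=2, arrival time A_8=31
draw d_9=1: τ_9=5, arrival time A_9=36
draw d_10=1: τ_10=5, arrival time A_10=41
draw d_11=1: τ_11=5, arrival time A_11=46
draw d_12=4: τ_12=5, arrival time A_12=51
draw d_13=4: τ_13=5, arrival time A_13=56
draw d_14=5: τ_14=4, arrival time A_14=60
N_t over t=0..14: 0:0 1:0 2:1 3:1 4:1 5:1 6:1 7:2 8:2 9:2 10:2 11:2 12:3 13:3 14:3


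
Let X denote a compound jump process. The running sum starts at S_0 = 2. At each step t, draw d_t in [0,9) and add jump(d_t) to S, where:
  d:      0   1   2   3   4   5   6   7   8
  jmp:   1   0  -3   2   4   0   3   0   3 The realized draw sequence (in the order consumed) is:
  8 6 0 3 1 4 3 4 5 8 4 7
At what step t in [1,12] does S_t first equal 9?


t=0: S=2, d=8, jump=3, S_1=5
t=1: S=5, d=6, jump=3, S_2=8
t=2: S=8, d=0, jump=1, S_3=9
t=3: S=9, d=3, jump=2, S_4=11
t=4: S=11, d=1, jump=0, S_5=11
t=5: S=11, d=4, jump=4, S_6=15
t=6: S=15, d=3, jump=2, S_7=17
t=7: S=17, d=4, jump=4, S_8=21
t=8: S=21, d=5, jump=0, S_9=21
t=9: S=21, d=8, jump=3, S_10=24
t=10: S=24, d=4, jump=4, S_11=28
t=11: S=28, d=7, jump=0, S_12=28

3


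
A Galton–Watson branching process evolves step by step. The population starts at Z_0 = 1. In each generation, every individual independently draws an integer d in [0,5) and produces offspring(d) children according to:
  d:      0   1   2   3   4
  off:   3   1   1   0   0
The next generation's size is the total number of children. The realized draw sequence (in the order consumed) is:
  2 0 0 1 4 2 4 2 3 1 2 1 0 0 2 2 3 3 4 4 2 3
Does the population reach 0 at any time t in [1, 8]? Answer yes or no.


no

gen 0: Z_0=1, draws=[2], offspring=[1], Z_1=1
gen 1: Z_1=1, draws=[0], offspring=[3], Z_2=3
gen 2: Z_2=3, draws=[0, 1, 4], offspring=[3, 1, 0], Z_3=4
gen 3: Z_3=4, draws=[2, 4, 2, 3], offspring=[1, 0, 1, 0], Z_4=2
gen 4: Z_4=2, draws=[1, 2], offspring=[1, 1], Z_5=2
gen 5: Z_5=2, draws=[1, 0], offspring=[1, 3], Z_6=4
gen 6: Z_6=4, draws=[0, 2, 2, 3], offspring=[3, 1, 1, 0], Z_7=5
gen 7: Z_7=5, draws=[3, 4, 4, 2, 3], offspring=[0, 0, 0, 1, 0], Z_8=1


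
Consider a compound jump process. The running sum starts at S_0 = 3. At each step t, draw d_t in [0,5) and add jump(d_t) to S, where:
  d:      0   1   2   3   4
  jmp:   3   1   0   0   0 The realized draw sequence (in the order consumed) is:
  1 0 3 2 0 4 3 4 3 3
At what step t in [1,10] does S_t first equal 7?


t=0: S=3, d=1, jump=1, S_1=4
t=1: S=4, d=0, jump=3, S_2=7
t=2: S=7, d=3, jump=0, S_3=7
t=3: S=7, d=2, jump=0, S_4=7
t=4: S=7, d=0, jump=3, S_5=10
t=5: S=10, d=4, jump=0, S_6=10
t=6: S=10, d=3, jump=0, S_7=10
t=7: S=10, d=4, jump=0, S_8=10
t=8: S=10, d=3, jump=0, S_9=10
t=9: S=10, d=3, jump=0, S_10=10

2


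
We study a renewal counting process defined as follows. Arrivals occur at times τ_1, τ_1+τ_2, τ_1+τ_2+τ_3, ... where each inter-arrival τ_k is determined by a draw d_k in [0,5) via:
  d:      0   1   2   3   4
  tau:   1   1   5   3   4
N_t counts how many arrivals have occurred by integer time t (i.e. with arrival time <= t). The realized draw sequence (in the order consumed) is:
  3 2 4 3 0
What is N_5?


1

draw d_1=3: τ_1=3, arrival time A_1=3
draw d_2=2: τ_2=5, arrival time A_2=8
draw d_3=4: τ_3=4, arrival time A_3=12
draw d_4=3: τ_4=3, arrival time A_4=15
draw d_5=0: τ_5=1, arrival time A_5=16
N_t over t=0..5: 0:0 1:0 2:0 3:1 4:1 5:1


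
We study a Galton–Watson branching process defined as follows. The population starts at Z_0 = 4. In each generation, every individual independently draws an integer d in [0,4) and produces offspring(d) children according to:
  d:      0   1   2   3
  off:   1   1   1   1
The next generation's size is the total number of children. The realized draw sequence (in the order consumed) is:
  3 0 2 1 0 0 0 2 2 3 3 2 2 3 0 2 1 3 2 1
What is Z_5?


gen 0: Z_0=4, draws=[3, 0, 2, 1], offspring=[1, 1, 1, 1], Z_1=4
gen 1: Z_1=4, draws=[0, 0, 0, 2], offspring=[1, 1, 1, 1], Z_2=4
gen 2: Z_2=4, draws=[2, 3, 3, 2], offspring=[1, 1, 1, 1], Z_3=4
gen 3: Z_3=4, draws=[2, 3, 0, 2], offspring=[1, 1, 1, 1], Z_4=4
gen 4: Z_4=4, draws=[1, 3, 2, 1], offspring=[1, 1, 1, 1], Z_5=4

4


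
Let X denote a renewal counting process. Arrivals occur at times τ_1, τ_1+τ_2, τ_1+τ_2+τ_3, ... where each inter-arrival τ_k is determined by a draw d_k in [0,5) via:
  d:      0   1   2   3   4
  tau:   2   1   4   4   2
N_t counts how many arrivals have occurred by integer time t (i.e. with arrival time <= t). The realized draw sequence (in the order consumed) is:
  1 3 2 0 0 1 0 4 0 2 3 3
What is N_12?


draw d_1=1: τ_1=1, arrival time A_1=1
draw d_2=3: τ_2=4, arrival time A_2=5
draw d_3=2: τ_3=4, arrival time A_3=9
draw d_4=0: τ_4=2, arrival time A_4=11
draw d_5=0: τ_5=2, arrival time A_5=13
draw d_6=1: τ_6=1, arrival time A_6=14
draw d_7=0: τ_7=2, arrival time A_7=16
draw d_8=4: τ_8=2, arrival time A_8=18
draw d_9=0: τ_9=2, arrival time A_9=20
draw d_10=2: τ_10=4, arrival time A_10=24
draw d_11=3: τ_11=4, arrival time A_11=28
draw d_12=3: τ_12=4, arrival time A_12=32
N_t over t=0..12: 0:0 1:1 2:1 3:1 4:1 5:2 6:2 7:2 8:2 9:3 10:3 11:4 12:4

4


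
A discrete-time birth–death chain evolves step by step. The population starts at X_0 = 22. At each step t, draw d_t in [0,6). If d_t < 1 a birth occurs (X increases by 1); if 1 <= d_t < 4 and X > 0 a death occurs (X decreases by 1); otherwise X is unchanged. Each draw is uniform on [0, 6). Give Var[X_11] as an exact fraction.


X can drop by at most 1 per step and X_0 = 22 > T = 11, so X_t >= 22 − t >= 11 > 0 for every t <= 11: the floor at 0 (the 'and X > 0' condition) never binds. Hence X_11 = X_0 + Σ_{t<11} Y_t with i.i.d. increments Y_t = y(d_t) ∈ {+1, −1, 0}.
Outcome values over d=0..5: [1, -1, -1, -1, 0, 0]
Σy = -2, Σy² = 4, M = 6
μ = -2/6 = -1/3,  σ² = 4/6 − (-1/3)² = 5/9
Independent increments: Var[X_11] = 11·σ² = 11·(5/9) = 55/9

55/9


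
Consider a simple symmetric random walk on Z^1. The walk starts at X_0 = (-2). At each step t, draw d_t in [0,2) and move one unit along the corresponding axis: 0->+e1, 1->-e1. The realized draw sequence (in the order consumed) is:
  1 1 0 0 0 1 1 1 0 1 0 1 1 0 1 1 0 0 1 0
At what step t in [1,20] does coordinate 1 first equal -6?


16

t=0: X=(-2), d=1 → -e1, X_1=(-3)
t=1: X=(-3), d=1 → -e1, X_2=(-4)
t=2: X=(-4), d=0 → +e1, X_3=(-3)
t=3: X=(-3), d=0 → +e1, X_4=(-2)
t=4: X=(-2), d=0 → +e1, X_5=(-1)
t=5: X=(-1), d=1 → -e1, X_6=(-2)
t=6: X=(-2), d=1 → -e1, X_7=(-3)
t=7: X=(-3), d=1 → -e1, X_8=(-4)
t=8: X=(-4), d=0 → +e1, X_9=(-3)
t=9: X=(-3), d=1 → -e1, X_10=(-4)
t=10: X=(-4), d=0 → +e1, X_11=(-3)
t=11: X=(-3), d=1 → -e1, X_12=(-4)
t=12: X=(-4), d=1 → -e1, X_13=(-5)
t=13: X=(-5), d=0 → +e1, X_14=(-4)
t=14: X=(-4), d=1 → -e1, X_15=(-5)
t=15: X=(-5), d=1 → -e1, X_16=(-6)
t=16: X=(-6), d=0 → +e1, X_17=(-5)
t=17: X=(-5), d=0 → +e1, X_18=(-4)
t=18: X=(-4), d=1 → -e1, X_19=(-5)
t=19: X=(-5), d=0 → +e1, X_20=(-4)


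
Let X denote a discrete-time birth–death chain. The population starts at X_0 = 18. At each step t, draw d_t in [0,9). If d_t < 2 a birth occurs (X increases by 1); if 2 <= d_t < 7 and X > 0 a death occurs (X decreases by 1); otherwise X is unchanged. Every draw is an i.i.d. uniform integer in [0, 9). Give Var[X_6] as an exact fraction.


4

X can drop by at most 1 per step and X_0 = 18 > T = 6, so X_t >= 18 − t >= 12 > 0 for every t <= 6: the floor at 0 (the 'and X > 0' condition) never binds. Hence X_6 = X_0 + Σ_{t<6} Y_t with i.i.d. increments Y_t = y(d_t) ∈ {+1, −1, 0}.
Outcome values over d=0..8: [1, 1, -1, -1, -1, -1, -1, 0, 0]
Σy = -3, Σy² = 7, M = 9
μ = -3/9 = -1/3,  σ² = 7/9 − (-1/3)² = 2/3
Independent increments: Var[X_6] = 6·σ² = 6·(2/3) = 4


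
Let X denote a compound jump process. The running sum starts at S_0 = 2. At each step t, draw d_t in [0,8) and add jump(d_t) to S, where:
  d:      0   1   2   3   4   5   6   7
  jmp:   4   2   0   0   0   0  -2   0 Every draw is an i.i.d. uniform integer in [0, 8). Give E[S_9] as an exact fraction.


Outcome values over d=0..7: [4, 2, 0, 0, 0, 0, -2, 0]
Σy = 4, Σy² = 24, M = 8
μ = 4/8 = 1/2,  σ² = 24/8 − (1/2)² = 11/4
E[S_9] = 2 + 9·(1/2) = 13/2

13/2


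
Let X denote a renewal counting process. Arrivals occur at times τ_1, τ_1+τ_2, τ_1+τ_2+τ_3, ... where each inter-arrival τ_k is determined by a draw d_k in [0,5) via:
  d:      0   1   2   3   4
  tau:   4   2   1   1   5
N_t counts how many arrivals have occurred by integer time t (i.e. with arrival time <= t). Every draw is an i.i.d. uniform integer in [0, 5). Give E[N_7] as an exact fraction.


Inter-arrival values over d=0..4: [4, 2, 1, 1, 5]
Each d has probability 1/5, so the pmf of τ is: f(1) = 2/5, f(2) = 1/5, f(4) = 1/5, f(5) = 1/5
Renewal equation for m(n) = E[N_n]: condition on τ_1 = k (if k <= n, one arrival plus a fresh copy on the remaining n−k steps): m(n) = F(n) + Σ_{k<=n} f(k)·m(n−k), where F(n) = P(τ <= n) and m(0) = 0
m(1) = F(1) = 2/5
m(2) = F(2) + f(1)·m(1) = 3/5 + 2/5·2/5 = 19/25
m(3) = F(3) + f(1)·m(2) + f(2)·m(1) = 3/5 + 2/5·19/25 + 1/5·2/5 = 123/125
m(4) = F(4) + f(1)·m(3) + f(2)·m(2) = 4/5 + 2/5·123/125 + 1/5·19/25 = 841/625
m(5) = F(5) + f(1)·m(4) + f(2)·m(3) + f(4)·m(1) = 1 + 2/5·841/625 + 1/5·123/125 + 1/5·2/5 = 5672/3125
m(6) = F(6) + f(1)·m(5) + f(2)·m(4) + f(4)·m(2) + f(5)·m(1) = 1 + 2/5·5672/3125 + 1/5·841/625 + 1/5·19/25 + 1/5·2/5 = 34799/15625
m(7) = F(7) + f(1)·m(6) + f(2)·m(5) + f(4)·m(3) + f(5)·m(2) = 1 + 2/5·34799/15625 + 1/5·5672/3125 + 1/5·123/125 + 1/5·19/25 = 203333/78125
E[N_7] = m(7) = 203333/78125

203333/78125


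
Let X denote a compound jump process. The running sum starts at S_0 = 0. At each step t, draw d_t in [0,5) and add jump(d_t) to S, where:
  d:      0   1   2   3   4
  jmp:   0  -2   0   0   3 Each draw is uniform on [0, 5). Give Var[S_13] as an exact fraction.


832/25

Outcome values over d=0..4: [0, -2, 0, 0, 3]
Σy = 1, Σy² = 13, M = 5
μ = 1/5 = 1/5,  σ² = 13/5 − (1/5)² = 64/25
Independent increments: Var[S_13] = 13·σ² = 13·(64/25) = 832/25


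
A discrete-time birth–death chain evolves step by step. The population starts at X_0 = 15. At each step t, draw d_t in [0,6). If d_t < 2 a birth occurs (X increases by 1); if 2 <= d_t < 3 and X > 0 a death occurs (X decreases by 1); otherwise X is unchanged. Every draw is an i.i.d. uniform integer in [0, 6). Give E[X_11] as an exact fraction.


X can drop by at most 1 per step and X_0 = 15 > T = 11, so X_t >= 15 − t >= 4 > 0 for every t <= 11: the floor at 0 (the 'and X > 0' condition) never binds. Hence X_11 = X_0 + Σ_{t<11} Y_t with i.i.d. increments Y_t = y(d_t) ∈ {+1, −1, 0}.
Outcome values over d=0..5: [1, 1, -1, 0, 0, 0]
Σy = 1, Σy² = 3, M = 6
μ = 1/6 = 1/6,  σ² = 3/6 − (1/6)² = 17/36
E[X_11] = 15 + 11·(1/6) = 101/6

101/6


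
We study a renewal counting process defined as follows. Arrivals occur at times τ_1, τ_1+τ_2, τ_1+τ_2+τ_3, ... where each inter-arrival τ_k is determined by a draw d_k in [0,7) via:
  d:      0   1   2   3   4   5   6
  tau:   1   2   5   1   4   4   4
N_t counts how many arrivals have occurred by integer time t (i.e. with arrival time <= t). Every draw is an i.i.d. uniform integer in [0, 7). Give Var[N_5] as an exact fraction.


Inter-arrival values over d=0..6: [1, 2, 5, 1, 4, 4, 4]
Each d has probability 1/7, so the pmf of τ is: f(1) = 2/7, f(2) = 1/7, f(4) = 3/7, f(5) = 1/7
Let p_n(j) = P(N_n = j), with p_0 = [1]. Condition on τ_1: p_n(0) = P(τ > n), and for j >= 1, p_n(j) = Σ_{k<=n} f(k)·p_{n−k}(j−1)
p_1 = [5/7, 2/7]  (j = 0..1)
p_2 = [4/7, 17/49, 4/49]  (j = 0..2)
p_3 = [4/7, 13/49, 48/343, 8/343]  (j = 0..3)
p_4 = [1/7, 33/49, 43/343, 124/2401, 16/2401]  (j = 0..4)
p_5 = [0, 4/7, 121/343, 134/2401, 304/16807, 32/16807]  (j = 0..5)
E[N_5] = Σ j·p_5(j) = 25652/16807;  E[N_5²] = Σ j²·p_5(j) = 47426/16807
Var[N_5] = 47426/16807 − (25652/16807)² = 139063678/282475249

139063678/282475249


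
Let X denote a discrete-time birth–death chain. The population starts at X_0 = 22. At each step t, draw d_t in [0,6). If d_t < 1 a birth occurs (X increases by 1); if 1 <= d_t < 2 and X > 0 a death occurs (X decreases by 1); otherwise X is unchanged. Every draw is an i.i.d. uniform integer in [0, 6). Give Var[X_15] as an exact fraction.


5

X can drop by at most 1 per step and X_0 = 22 > T = 15, so X_t >= 22 − t >= 7 > 0 for every t <= 15: the floor at 0 (the 'and X > 0' condition) never binds. Hence X_15 = X_0 + Σ_{t<15} Y_t with i.i.d. increments Y_t = y(d_t) ∈ {+1, −1, 0}.
Outcome values over d=0..5: [1, -1, 0, 0, 0, 0]
Σy = 0, Σy² = 2, M = 6
μ = 0/6 = 0,  σ² = 2/6 − (0)² = 1/3
Independent increments: Var[X_15] = 15·σ² = 15·(1/3) = 5


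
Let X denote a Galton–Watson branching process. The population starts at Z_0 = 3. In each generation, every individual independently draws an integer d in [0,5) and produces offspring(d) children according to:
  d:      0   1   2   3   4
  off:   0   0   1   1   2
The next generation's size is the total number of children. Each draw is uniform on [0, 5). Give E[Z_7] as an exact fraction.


Outcome values over d=0..4: [0, 0, 1, 1, 2]
Σy = 4, Σy² = 6, M = 5
μ = 4/5 = 4/5,  σ² = 6/5 − (4/5)² = 14/25
E[Z_0] = 3
E[Z_1] = 4/5·E[Z_0] = 12/5
E[Z_2] = 4/5·E[Z_1] = 48/25
E[Z_3] = 4/5·E[Z_2] = 192/125
E[Z_4] = 4/5·E[Z_3] = 768/625
E[Z_5] = 4/5·E[Z_4] = 3072/3125
E[Z_6] = 4/5·E[Z_5] = 12288/15625
E[Z_7] = 4/5·E[Z_6] = 49152/78125

49152/78125


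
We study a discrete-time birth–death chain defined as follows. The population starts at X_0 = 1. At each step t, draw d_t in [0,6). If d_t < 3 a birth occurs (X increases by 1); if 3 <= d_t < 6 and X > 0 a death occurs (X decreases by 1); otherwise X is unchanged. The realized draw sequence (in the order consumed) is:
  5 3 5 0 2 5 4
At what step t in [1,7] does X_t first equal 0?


t=0: X=1, d=5 → death, X_1=0
t=1: X=0, d=3 → hold, X_2=0
t=2: X=0, d=5 → hold, X_3=0
t=3: X=0, d=0 → birth, X_4=1
t=4: X=1, d=2 → birth, X_5=2
t=5: X=2, d=5 → death, X_6=1
t=6: X=1, d=4 → death, X_7=0

1


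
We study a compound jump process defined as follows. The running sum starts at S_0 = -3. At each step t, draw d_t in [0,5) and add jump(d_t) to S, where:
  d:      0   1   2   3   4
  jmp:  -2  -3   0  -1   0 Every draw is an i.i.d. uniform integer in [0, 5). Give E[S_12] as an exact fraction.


-87/5

Outcome values over d=0..4: [-2, -3, 0, -1, 0]
Σy = -6, Σy² = 14, M = 5
μ = -6/5 = -6/5,  σ² = 14/5 − (-6/5)² = 34/25
E[S_12] = -3 + 12·(-6/5) = -87/5


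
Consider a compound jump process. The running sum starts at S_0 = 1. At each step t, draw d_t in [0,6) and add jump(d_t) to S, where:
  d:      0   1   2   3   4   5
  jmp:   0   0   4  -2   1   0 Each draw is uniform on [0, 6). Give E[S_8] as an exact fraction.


Outcome values over d=0..5: [0, 0, 4, -2, 1, 0]
Σy = 3, Σy² = 21, M = 6
μ = 3/6 = 1/2,  σ² = 21/6 − (1/2)² = 13/4
E[S_8] = 1 + 8·(1/2) = 5

5


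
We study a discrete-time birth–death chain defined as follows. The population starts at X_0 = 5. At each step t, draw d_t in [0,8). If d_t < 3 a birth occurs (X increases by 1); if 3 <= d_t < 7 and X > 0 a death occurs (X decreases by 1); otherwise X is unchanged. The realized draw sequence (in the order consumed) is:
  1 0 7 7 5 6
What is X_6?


t=0: X=5, d=1 → birth, X_1=6
t=1: X=6, d=0 → birth, X_2=7
t=2: X=7, d=7 → hold, X_3=7
t=3: X=7, d=7 → hold, X_4=7
t=4: X=7, d=5 → death, X_5=6
t=5: X=6, d=6 → death, X_6=5

5


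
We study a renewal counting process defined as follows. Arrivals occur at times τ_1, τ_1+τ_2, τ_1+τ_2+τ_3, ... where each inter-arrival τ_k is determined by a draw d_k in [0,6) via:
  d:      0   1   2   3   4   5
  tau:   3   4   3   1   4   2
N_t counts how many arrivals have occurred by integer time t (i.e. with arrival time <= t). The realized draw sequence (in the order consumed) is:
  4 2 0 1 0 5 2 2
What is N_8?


draw d_1=4: τ_1=4, arrival time A_1=4
draw d_2=2: τ_2=3, arrival time A_2=7
draw d_3=0: τ_3=3, arrival time A_3=10
draw d_4=1: τ_4=4, arrival time A_4=14
draw d_5=0: τ_5=3, arrival time A_5=17
draw d_6=5: τ_6=2, arrival time A_6=19
draw d_7=2: τ_7=3, arrival time A_7=22
draw d_8=2: τ_8=3, arrival time A_8=25
N_t over t=0..8: 0:0 1:0 2:0 3:0 4:1 5:1 6:1 7:2 8:2

2


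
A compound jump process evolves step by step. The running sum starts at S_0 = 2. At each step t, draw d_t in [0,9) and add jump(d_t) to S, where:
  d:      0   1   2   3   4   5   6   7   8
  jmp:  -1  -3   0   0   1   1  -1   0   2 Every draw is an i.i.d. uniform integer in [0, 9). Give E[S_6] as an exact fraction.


4/3

Outcome values over d=0..8: [-1, -3, 0, 0, 1, 1, -1, 0, 2]
Σy = -1, Σy² = 17, M = 9
μ = -1/9 = -1/9,  σ² = 17/9 − (-1/9)² = 152/81
E[S_6] = 2 + 6·(-1/9) = 4/3


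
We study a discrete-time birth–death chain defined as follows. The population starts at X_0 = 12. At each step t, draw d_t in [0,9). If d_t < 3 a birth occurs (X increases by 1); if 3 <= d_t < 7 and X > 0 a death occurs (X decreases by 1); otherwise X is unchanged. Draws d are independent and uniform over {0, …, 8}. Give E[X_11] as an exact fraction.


X can drop by at most 1 per step and X_0 = 12 > T = 11, so X_t >= 12 − t >= 1 > 0 for every t <= 11: the floor at 0 (the 'and X > 0' condition) never binds. Hence X_11 = X_0 + Σ_{t<11} Y_t with i.i.d. increments Y_t = y(d_t) ∈ {+1, −1, 0}.
Outcome values over d=0..8: [1, 1, 1, -1, -1, -1, -1, 0, 0]
Σy = -1, Σy² = 7, M = 9
μ = -1/9 = -1/9,  σ² = 7/9 − (-1/9)² = 62/81
E[X_11] = 12 + 11·(-1/9) = 97/9

97/9


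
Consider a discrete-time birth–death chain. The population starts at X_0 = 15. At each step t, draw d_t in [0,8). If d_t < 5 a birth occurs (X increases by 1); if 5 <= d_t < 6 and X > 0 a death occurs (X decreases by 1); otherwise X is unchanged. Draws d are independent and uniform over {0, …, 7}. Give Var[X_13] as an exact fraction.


13/2

X can drop by at most 1 per step and X_0 = 15 > T = 13, so X_t >= 15 − t >= 2 > 0 for every t <= 13: the floor at 0 (the 'and X > 0' condition) never binds. Hence X_13 = X_0 + Σ_{t<13} Y_t with i.i.d. increments Y_t = y(d_t) ∈ {+1, −1, 0}.
Outcome values over d=0..7: [1, 1, 1, 1, 1, -1, 0, 0]
Σy = 4, Σy² = 6, M = 8
μ = 4/8 = 1/2,  σ² = 6/8 − (1/2)² = 1/2
Independent increments: Var[X_13] = 13·σ² = 13·(1/2) = 13/2


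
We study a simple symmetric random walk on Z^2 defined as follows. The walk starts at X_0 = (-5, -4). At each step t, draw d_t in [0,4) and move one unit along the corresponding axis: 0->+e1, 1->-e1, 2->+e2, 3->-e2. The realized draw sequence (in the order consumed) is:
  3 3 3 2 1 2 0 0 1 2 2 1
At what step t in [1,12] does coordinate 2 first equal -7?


t=0: X=(-5, -4), d=3 → -e2, X_1=(-5, -5)
t=1: X=(-5, -5), d=3 → -e2, X_2=(-5, -6)
t=2: X=(-5, -6), d=3 → -e2, X_3=(-5, -7)
t=3: X=(-5, -7), d=2 → +e2, X_4=(-5, -6)
t=4: X=(-5, -6), d=1 → -e1, X_5=(-6, -6)
t=5: X=(-6, -6), d=2 → +e2, X_6=(-6, -5)
t=6: X=(-6, -5), d=0 → +e1, X_7=(-5, -5)
t=7: X=(-5, -5), d=0 → +e1, X_8=(-4, -5)
t=8: X=(-4, -5), d=1 → -e1, X_9=(-5, -5)
t=9: X=(-5, -5), d=2 → +e2, X_10=(-5, -4)
t=10: X=(-5, -4), d=2 → +e2, X_11=(-5, -3)
t=11: X=(-5, -3), d=1 → -e1, X_12=(-6, -3)

3


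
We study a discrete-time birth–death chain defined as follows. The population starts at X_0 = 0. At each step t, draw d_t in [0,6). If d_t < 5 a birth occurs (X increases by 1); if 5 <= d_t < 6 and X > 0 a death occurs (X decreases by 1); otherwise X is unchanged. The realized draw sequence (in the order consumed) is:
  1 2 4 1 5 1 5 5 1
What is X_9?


t=0: X=0, d=1 → birth, X_1=1
t=1: X=1, d=2 → birth, X_2=2
t=2: X=2, d=4 → birth, X_3=3
t=3: X=3, d=1 → birth, X_4=4
t=4: X=4, d=5 → death, X_5=3
t=5: X=3, d=1 → birth, X_6=4
t=6: X=4, d=5 → death, X_7=3
t=7: X=3, d=5 → death, X_8=2
t=8: X=2, d=1 → birth, X_9=3

3


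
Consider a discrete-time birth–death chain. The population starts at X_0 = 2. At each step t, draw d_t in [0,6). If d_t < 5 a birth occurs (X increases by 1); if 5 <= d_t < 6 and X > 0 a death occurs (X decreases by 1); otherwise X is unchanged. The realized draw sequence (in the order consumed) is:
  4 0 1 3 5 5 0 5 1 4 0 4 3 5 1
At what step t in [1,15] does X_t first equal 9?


13

t=0: X=2, d=4 → birth, X_1=3
t=1: X=3, d=0 → birth, X_2=4
t=2: X=4, d=1 → birth, X_3=5
t=3: X=5, d=3 → birth, X_4=6
t=4: X=6, d=5 → death, X_5=5
t=5: X=5, d=5 → death, X_6=4
t=6: X=4, d=0 → birth, X_7=5
t=7: X=5, d=5 → death, X_8=4
t=8: X=4, d=1 → birth, X_9=5
t=9: X=5, d=4 → birth, X_10=6
t=10: X=6, d=0 → birth, X_11=7
t=11: X=7, d=4 → birth, X_12=8
t=12: X=8, d=3 → birth, X_13=9
t=13: X=9, d=5 → death, X_14=8
t=14: X=8, d=1 → birth, X_15=9


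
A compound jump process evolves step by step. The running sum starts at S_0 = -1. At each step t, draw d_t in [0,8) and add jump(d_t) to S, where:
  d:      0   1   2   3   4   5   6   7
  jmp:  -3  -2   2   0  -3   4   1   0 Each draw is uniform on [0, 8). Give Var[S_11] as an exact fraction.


3773/64

Outcome values over d=0..7: [-3, -2, 2, 0, -3, 4, 1, 0]
Σy = -1, Σy² = 43, M = 8
μ = -1/8 = -1/8,  σ² = 43/8 − (-1/8)² = 343/64
Independent increments: Var[S_11] = 11·σ² = 11·(343/64) = 3773/64


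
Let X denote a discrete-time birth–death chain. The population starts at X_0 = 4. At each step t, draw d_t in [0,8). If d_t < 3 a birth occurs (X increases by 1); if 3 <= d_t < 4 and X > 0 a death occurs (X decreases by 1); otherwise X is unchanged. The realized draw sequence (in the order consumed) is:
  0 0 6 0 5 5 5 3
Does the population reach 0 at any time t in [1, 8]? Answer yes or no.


t=0: X=4, d=0 → birth, X_1=5
t=1: X=5, d=0 → birth, X_2=6
t=2: X=6, d=6 → hold, X_3=6
t=3: X=6, d=0 → birth, X_4=7
t=4: X=7, d=5 → hold, X_5=7
t=5: X=7, d=5 → hold, X_6=7
t=6: X=7, d=5 → hold, X_7=7
t=7: X=7, d=3 → death, X_8=6

no


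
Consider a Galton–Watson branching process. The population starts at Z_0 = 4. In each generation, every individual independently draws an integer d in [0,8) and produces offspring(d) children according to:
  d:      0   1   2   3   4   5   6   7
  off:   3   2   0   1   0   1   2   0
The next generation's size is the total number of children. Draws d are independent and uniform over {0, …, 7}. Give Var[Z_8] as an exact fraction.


Outcome values over d=0..7: [3, 2, 0, 1, 0, 1, 2, 0]
Σy = 9, Σy² = 19, M = 8
μ = 9/8 = 9/8,  σ² = 19/8 − (9/8)² = 71/64
V_0 = 0, E_0 = 4
V_1 = 71/64·E_0 + (9/8)²·V_0 = 71/16;  E_1 = 9/2
V_2 = 71/64·E_1 + (9/8)²·V_1 = 10863/1024;  E_2 = 81/16
V_3 = 71/64·E_2 + (9/8)²·V_2 = 1247967/65536;  E_3 = 729/128
V_4 = 71/64·E_3 + (9/8)²·V_3 = 127585935/4194304;  E_4 = 6561/1024
V_5 = 71/64·E_4 + (9/8)²·V_4 = 12242504511/268435456;  E_5 = 59049/8192
V_6 = 71/64·E_5 + (9/8)²·V_5 = 1129022017263/17179869184;  E_6 = 531441/65536
V_7 = 71/64·E_6 + (9/8)²·V_6 = 101342082333087/1099511627776;  E_7 = 4782969/524288
V_8 = 71/64·E_7 + (9/8)²·V_7 = 8920882192284495/70368744177664;  E_8 = 43046721/4194304

8920882192284495/70368744177664


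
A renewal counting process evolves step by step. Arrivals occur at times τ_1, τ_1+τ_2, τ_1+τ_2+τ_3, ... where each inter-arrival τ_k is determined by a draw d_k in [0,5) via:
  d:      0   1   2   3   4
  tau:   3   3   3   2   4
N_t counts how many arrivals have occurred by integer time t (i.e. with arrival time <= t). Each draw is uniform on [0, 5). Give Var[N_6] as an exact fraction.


3344/15625

Inter-arrival values over d=0..4: [3, 3, 3, 2, 4]
Each d has probability 1/5, so the pmf of τ is: f(2) = 1/5, f(3) = 3/5, f(4) = 1/5
Let p_n(j) = P(N_n = j), with p_0 = [1]. Condition on τ_1: p_n(0) = P(τ > n), and for j >= 1, p_n(j) = Σ_{k<=n} f(k)·p_{n−k}(j−1)
p_1 = [1]  (j = 0)
p_2 = [4/5, 1/5]  (j = 0..1)
p_3 = [1/5, 4/5]  (j = 0..1)
p_4 = [0, 24/25, 1/25]  (j = 0..2)
p_5 = [0, 18/25, 7/25]  (j = 0..2)
p_6 = [0, 7/25, 89/125, 1/125]  (j = 0..3)
E[N_6] = Σ j·p_6(j) = 216/125;  E[N_6²] = Σ j²·p_6(j) = 16/5
Var[N_6] = 16/5 − (216/125)² = 3344/15625


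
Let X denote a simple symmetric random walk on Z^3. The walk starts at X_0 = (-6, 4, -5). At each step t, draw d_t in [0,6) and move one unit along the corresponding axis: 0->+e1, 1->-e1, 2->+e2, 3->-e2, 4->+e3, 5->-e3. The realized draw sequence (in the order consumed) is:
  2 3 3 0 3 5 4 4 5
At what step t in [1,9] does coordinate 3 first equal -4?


t=0: X=(-6, 4, -5), d=2 → +e2, X_1=(-6, 5, -5)
t=1: X=(-6, 5, -5), d=3 → -e2, X_2=(-6, 4, -5)
t=2: X=(-6, 4, -5), d=3 → -e2, X_3=(-6, 3, -5)
t=3: X=(-6, 3, -5), d=0 → +e1, X_4=(-5, 3, -5)
t=4: X=(-5, 3, -5), d=3 → -e2, X_5=(-5, 2, -5)
t=5: X=(-5, 2, -5), d=5 → -e3, X_6=(-5, 2, -6)
t=6: X=(-5, 2, -6), d=4 → +e3, X_7=(-5, 2, -5)
t=7: X=(-5, 2, -5), d=4 → +e3, X_8=(-5, 2, -4)
t=8: X=(-5, 2, -4), d=5 → -e3, X_9=(-5, 2, -5)

8


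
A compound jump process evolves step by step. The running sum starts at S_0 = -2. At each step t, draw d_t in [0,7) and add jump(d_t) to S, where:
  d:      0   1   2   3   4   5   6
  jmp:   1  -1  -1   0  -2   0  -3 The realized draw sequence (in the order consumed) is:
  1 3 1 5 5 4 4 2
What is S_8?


-9

t=0: S=-2, d=1, jump=-1, S_1=-3
t=1: S=-3, d=3, jump=0, S_2=-3
t=2: S=-3, d=1, jump=-1, S_3=-4
t=3: S=-4, d=5, jump=0, S_4=-4
t=4: S=-4, d=5, jump=0, S_5=-4
t=5: S=-4, d=4, jump=-2, S_6=-6
t=6: S=-6, d=4, jump=-2, S_7=-8
t=7: S=-8, d=2, jump=-1, S_8=-9


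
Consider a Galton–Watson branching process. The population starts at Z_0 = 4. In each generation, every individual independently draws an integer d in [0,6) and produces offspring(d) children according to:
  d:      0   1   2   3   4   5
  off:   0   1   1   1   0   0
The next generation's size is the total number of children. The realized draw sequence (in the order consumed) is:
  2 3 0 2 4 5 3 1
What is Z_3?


1

gen 0: Z_0=4, draws=[2, 3, 0, 2], offspring=[1, 1, 0, 1], Z_1=3
gen 1: Z_1=3, draws=[4, 5, 3], offspring=[0, 0, 1], Z_2=1
gen 2: Z_2=1, draws=[1], offspring=[1], Z_3=1


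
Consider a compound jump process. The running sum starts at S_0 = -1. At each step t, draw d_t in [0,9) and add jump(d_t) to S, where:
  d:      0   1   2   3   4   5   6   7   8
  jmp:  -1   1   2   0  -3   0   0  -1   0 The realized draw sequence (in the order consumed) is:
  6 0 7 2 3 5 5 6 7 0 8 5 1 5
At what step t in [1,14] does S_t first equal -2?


2

t=0: S=-1, d=6, jump=0, S_1=-1
t=1: S=-1, d=0, jump=-1, S_2=-2
t=2: S=-2, d=7, jump=-1, S_3=-3
t=3: S=-3, d=2, jump=2, S_4=-1
t=4: S=-1, d=3, jump=0, S_5=-1
t=5: S=-1, d=5, jump=0, S_6=-1
t=6: S=-1, d=5, jump=0, S_7=-1
t=7: S=-1, d=6, jump=0, S_8=-1
t=8: S=-1, d=7, jump=-1, S_9=-2
t=9: S=-2, d=0, jump=-1, S_10=-3
t=10: S=-3, d=8, jump=0, S_11=-3
t=11: S=-3, d=5, jump=0, S_12=-3
t=12: S=-3, d=1, jump=1, S_13=-2
t=13: S=-2, d=5, jump=0, S_14=-2


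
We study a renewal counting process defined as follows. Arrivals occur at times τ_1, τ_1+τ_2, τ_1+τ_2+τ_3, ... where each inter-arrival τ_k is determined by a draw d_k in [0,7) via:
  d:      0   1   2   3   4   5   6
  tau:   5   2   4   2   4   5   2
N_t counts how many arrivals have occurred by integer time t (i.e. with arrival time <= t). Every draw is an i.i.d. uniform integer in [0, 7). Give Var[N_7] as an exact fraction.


Inter-arrival values over d=0..6: [5, 2, 4, 2, 4, 5, 2]
Each d has probability 1/7, so the pmf of τ is: f(2) = 3/7, f(4) = 2/7, f(5) = 2/7
Let p_n(j) = P(N_n = j), with p_0 = [1]. Condition on τ_1: p_n(0) = P(τ > n), and for j >= 1, p_n(j) = Σ_{k<=n} f(k)·p_{n−k}(j−1)
p_1 = [1]  (j = 0)
p_2 = [4/7, 3/7]  (j = 0..1)
p_3 = [4/7, 3/7]  (j = 0..1)
p_4 = [2/7, 26/49, 9/49]  (j = 0..2)
p_5 = [0, 40/49, 9/49]  (j = 0..2)
p_6 = [0, 4/7, 120/343, 27/343]  (j = 0..3)
p_7 = [0, 16/49, 204/343, 27/343]  (j = 0..3)
E[N_7] = Σ j·p_7(j) = 601/343;  E[N_7²] = Σ j²·p_7(j) = 1171/343
Var[N_7] = 1171/343 − (601/343)² = 40452/117649

40452/117649


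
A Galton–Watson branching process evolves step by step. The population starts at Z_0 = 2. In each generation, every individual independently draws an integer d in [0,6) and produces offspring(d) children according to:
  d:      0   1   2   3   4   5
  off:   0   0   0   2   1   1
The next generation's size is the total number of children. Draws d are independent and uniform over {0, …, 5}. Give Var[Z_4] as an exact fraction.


Outcome values over d=0..5: [0, 0, 0, 2, 1, 1]
Σy = 4, Σy² = 6, M = 6
μ = 4/6 = 2/3,  σ² = 6/6 − (2/3)² = 5/9
V_0 = 0, E_0 = 2
V_1 = 5/9·E_0 + (2/3)²·V_0 = 10/9;  E_1 = 4/3
V_2 = 5/9·E_1 + (2/3)²·V_1 = 100/81;  E_2 = 8/9
V_3 = 5/9·E_2 + (2/3)²·V_2 = 760/729;  E_3 = 16/27
V_4 = 5/9·E_3 + (2/3)²·V_3 = 5200/6561;  E_4 = 32/81

5200/6561


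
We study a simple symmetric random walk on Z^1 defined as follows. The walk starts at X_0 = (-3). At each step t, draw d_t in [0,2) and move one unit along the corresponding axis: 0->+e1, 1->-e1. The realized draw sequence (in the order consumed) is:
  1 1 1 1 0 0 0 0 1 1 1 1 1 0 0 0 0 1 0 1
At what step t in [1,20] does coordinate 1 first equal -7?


4

t=0: X=(-3), d=1 → -e1, X_1=(-4)
t=1: X=(-4), d=1 → -e1, X_2=(-5)
t=2: X=(-5), d=1 → -e1, X_3=(-6)
t=3: X=(-6), d=1 → -e1, X_4=(-7)
t=4: X=(-7), d=0 → +e1, X_5=(-6)
t=5: X=(-6), d=0 → +e1, X_6=(-5)
t=6: X=(-5), d=0 → +e1, X_7=(-4)
t=7: X=(-4), d=0 → +e1, X_8=(-3)
t=8: X=(-3), d=1 → -e1, X_9=(-4)
t=9: X=(-4), d=1 → -e1, X_10=(-5)
t=10: X=(-5), d=1 → -e1, X_11=(-6)
t=11: X=(-6), d=1 → -e1, X_12=(-7)
t=12: X=(-7), d=1 → -e1, X_13=(-8)
t=13: X=(-8), d=0 → +e1, X_14=(-7)
t=14: X=(-7), d=0 → +e1, X_15=(-6)
t=15: X=(-6), d=0 → +e1, X_16=(-5)
t=16: X=(-5), d=0 → +e1, X_17=(-4)
t=17: X=(-4), d=1 → -e1, X_18=(-5)
t=18: X=(-5), d=0 → +e1, X_19=(-4)
t=19: X=(-4), d=1 → -e1, X_20=(-5)


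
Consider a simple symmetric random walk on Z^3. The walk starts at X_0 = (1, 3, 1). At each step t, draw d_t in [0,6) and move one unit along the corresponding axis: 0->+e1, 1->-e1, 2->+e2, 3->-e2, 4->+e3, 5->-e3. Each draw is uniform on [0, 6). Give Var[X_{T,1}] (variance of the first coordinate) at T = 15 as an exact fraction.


Outcome values over d=0..5: [1, -1, 0, 0, 0, 0]
Σy = 0, Σy² = 2, M = 6
μ = 0/6 = 0,  σ² = 2/6 − (0)² = 1/3
Independent increments: Var[X_15] = 15·σ² = 15·(1/3) = 5

5


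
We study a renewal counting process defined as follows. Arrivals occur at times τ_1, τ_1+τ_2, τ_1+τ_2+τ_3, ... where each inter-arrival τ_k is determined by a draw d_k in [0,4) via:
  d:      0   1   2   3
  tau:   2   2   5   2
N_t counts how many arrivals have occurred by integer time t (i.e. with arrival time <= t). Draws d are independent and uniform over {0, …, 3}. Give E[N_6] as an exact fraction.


Inter-arrival values over d=0..3: [2, 2, 5, 2]
Each d has probability 1/4, so the pmf of τ is: f(2) = 3/4, f(5) = 1/4
Renewal equation for m(n) = E[N_n]: condition on τ_1 = k (if k <= n, one arrival plus a fresh copy on the remaining n−k steps): m(n) = F(n) + Σ_{k<=n} f(k)·m(n−k), where F(n) = P(τ <= n) and m(0) = 0
m(1) = F(1) = 0
m(2) = F(2) = 3/4
m(3) = F(3) = 3/4
m(4) = F(4) + f(2)·m(2) = 3/4 + 3/4·3/4 = 21/16
m(5) = F(5) + f(2)·m(3) = 1 + 3/4·3/4 = 25/16
m(6) = F(6) + f(2)·m(4) = 1 + 3/4·21/16 = 127/64
E[N_6] = m(6) = 127/64

127/64


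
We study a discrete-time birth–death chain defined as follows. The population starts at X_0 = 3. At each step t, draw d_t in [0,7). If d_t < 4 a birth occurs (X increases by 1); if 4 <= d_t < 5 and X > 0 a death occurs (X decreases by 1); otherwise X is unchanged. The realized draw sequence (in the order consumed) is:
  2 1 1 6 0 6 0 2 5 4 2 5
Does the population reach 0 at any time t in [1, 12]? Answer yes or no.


t=0: X=3, d=2 → birth, X_1=4
t=1: X=4, d=1 → birth, X_2=5
t=2: X=5, d=1 → birth, X_3=6
t=3: X=6, d=6 → hold, X_4=6
t=4: X=6, d=0 → birth, X_5=7
t=5: X=7, d=6 → hold, X_6=7
t=6: X=7, d=0 → birth, X_7=8
t=7: X=8, d=2 → birth, X_8=9
t=8: X=9, d=5 → hold, X_9=9
t=9: X=9, d=4 → death, X_10=8
t=10: X=8, d=2 → birth, X_11=9
t=11: X=9, d=5 → hold, X_12=9

no


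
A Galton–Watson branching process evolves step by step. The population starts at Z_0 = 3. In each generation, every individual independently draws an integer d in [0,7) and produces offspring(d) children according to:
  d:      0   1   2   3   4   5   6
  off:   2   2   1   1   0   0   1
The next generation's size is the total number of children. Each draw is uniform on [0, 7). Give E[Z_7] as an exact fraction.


3

Outcome values over d=0..6: [2, 2, 1, 1, 0, 0, 1]
Σy = 7, Σy² = 11, M = 7
μ = 7/7 = 1,  σ² = 11/7 − (1)² = 4/7
E[Z_0] = 3
E[Z_1] = 1·E[Z_0] = 3
E[Z_2] = 1·E[Z_1] = 3
E[Z_3] = 1·E[Z_2] = 3
E[Z_4] = 1·E[Z_3] = 3
E[Z_5] = 1·E[Z_4] = 3
E[Z_6] = 1·E[Z_5] = 3
E[Z_7] = 1·E[Z_6] = 3


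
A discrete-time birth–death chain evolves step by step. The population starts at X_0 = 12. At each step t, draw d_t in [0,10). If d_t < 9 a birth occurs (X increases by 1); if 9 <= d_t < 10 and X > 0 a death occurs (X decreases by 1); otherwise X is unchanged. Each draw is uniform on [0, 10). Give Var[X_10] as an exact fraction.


18/5

X can drop by at most 1 per step and X_0 = 12 > T = 10, so X_t >= 12 − t >= 2 > 0 for every t <= 10: the floor at 0 (the 'and X > 0' condition) never binds. Hence X_10 = X_0 + Σ_{t<10} Y_t with i.i.d. increments Y_t = y(d_t) ∈ {+1, −1, 0}.
Outcome values over d=0..9: [1, 1, 1, 1, 1, 1, 1, 1, 1, -1]
Σy = 8, Σy² = 10, M = 10
μ = 8/10 = 4/5,  σ² = 10/10 − (4/5)² = 9/25
Independent increments: Var[X_10] = 10·σ² = 10·(9/25) = 18/5


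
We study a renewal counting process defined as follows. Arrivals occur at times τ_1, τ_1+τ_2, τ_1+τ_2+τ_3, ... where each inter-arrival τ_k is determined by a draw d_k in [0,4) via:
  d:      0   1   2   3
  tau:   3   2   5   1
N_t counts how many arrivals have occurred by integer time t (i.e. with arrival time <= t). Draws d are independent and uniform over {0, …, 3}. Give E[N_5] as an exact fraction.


Inter-arrival values over d=0..3: [3, 2, 5, 1]
Each d has probability 1/4, so the pmf of τ is: f(1) = 1/4, f(2) = 1/4, f(3) = 1/4, f(5) = 1/4
Renewal equation for m(n) = E[N_n]: condition on τ_1 = k (if k <= n, one arrival plus a fresh copy on the remaining n−k steps): m(n) = F(n) + Σ_{k<=n} f(k)·m(n−k), where F(n) = P(τ <= n) and m(0) = 0
m(1) = F(1) = 1/4
m(2) = F(2) + f(1)·m(1) = 1/2 + 1/4·1/4 = 9/16
m(3) = F(3) + f(1)·m(2) + f(2)·m(1) = 3/4 + 1/4·9/16 + 1/4·1/4 = 61/64
m(4) = F(4) + f(1)·m(3) + f(2)·m(2) + f(3)·m(1) = 3/4 + 1/4·61/64 + 1/4·9/16 + 1/4·1/4 = 305/256
m(5) = F(5) + f(1)·m(4) + f(2)·m(3) + f(3)·m(2) = 1 + 1/4·305/256 + 1/4·61/64 + 1/4·9/16 = 1717/1024
E[N_5] = m(5) = 1717/1024

1717/1024


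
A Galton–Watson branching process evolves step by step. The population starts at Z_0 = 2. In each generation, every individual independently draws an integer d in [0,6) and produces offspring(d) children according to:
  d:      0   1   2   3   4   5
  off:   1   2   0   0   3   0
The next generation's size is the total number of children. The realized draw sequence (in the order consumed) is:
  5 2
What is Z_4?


gen 0: Z_0=2, draws=[5, 2], offspring=[0, 0], Z_1=0
gen 1: Z_1=0, draws=[], offspring=[], Z_2=0
gen 2: Z_2=0, draws=[], offspring=[], Z_3=0
gen 3: Z_3=0, draws=[], offspring=[], Z_4=0

0


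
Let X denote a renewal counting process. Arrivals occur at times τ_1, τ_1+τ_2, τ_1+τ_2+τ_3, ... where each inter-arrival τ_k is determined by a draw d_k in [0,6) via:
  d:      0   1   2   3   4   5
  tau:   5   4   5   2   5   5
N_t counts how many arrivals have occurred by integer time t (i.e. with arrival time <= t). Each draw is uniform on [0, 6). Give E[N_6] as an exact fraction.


Inter-arrival values over d=0..5: [5, 4, 5, 2, 5, 5]
Each d has probability 1/6, so the pmf of τ is: f(2) = 1/6, f(4) = 1/6, f(5) = 2/3
Renewal equation for m(n) = E[N_n]: condition on τ_1 = k (if k <= n, one arrival plus a fresh copy on the remaining n−k steps): m(n) = F(n) + Σ_{k<=n} f(k)·m(n−k), where F(n) = P(τ <= n) and m(0) = 0
m(1) = F(1) = 0
m(2) = F(2) = 1/6
m(3) = F(3) = 1/6
m(4) = F(4) + f(2)·m(2) = 1/3 + 1/6·1/6 = 13/36
m(5) = F(5) + f(2)·m(3) = 1 + 1/6·1/6 = 37/36
m(6) = F(6) + f(2)·m(4) + f(4)·m(2) = 1 + 1/6·13/36 + 1/6·1/6 = 235/216
E[N_6] = m(6) = 235/216

235/216


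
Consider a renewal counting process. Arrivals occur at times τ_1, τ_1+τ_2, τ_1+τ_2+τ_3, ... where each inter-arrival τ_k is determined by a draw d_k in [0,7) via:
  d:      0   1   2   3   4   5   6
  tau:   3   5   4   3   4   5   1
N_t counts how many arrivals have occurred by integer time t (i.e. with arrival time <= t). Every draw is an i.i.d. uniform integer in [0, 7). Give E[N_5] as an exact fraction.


20245/16807

Inter-arrival values over d=0..6: [3, 5, 4, 3, 4, 5, 1]
Each d has probability 1/7, so the pmf of τ is: f(1) = 1/7, f(3) = 2/7, f(4) = 2/7, f(5) = 2/7
Renewal equation for m(n) = E[N_n]: condition on τ_1 = k (if k <= n, one arrival plus a fresh copy on the remaining n−k steps): m(n) = F(n) + Σ_{k<=n} f(k)·m(n−k), where F(n) = P(τ <= n) and m(0) = 0
m(1) = F(1) = 1/7
m(2) = F(2) + f(1)·m(1) = 1/7 + 1/7·1/7 = 8/49
m(3) = F(3) + f(1)·m(2) = 3/7 + 1/7·8/49 = 155/343
m(4) = F(4) + f(1)·m(3) + f(3)·m(1) = 5/7 + 1/7·155/343 + 2/7·1/7 = 1968/2401
m(5) = F(5) + f(1)·m(4) + f(3)·m(2) + f(4)·m(1) = 1 + 1/7·1968/2401 + 2/7·8/49 + 2/7·1/7 = 20245/16807
E[N_5] = m(5) = 20245/16807


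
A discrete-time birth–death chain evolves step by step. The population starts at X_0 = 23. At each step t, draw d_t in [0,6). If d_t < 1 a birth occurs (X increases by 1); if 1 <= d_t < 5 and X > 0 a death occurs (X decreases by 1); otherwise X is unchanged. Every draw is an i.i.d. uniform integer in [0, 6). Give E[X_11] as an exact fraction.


X can drop by at most 1 per step and X_0 = 23 > T = 11, so X_t >= 23 − t >= 12 > 0 for every t <= 11: the floor at 0 (the 'and X > 0' condition) never binds. Hence X_11 = X_0 + Σ_{t<11} Y_t with i.i.d. increments Y_t = y(d_t) ∈ {+1, −1, 0}.
Outcome values over d=0..5: [1, -1, -1, -1, -1, 0]
Σy = -3, Σy² = 5, M = 6
μ = -3/6 = -1/2,  σ² = 5/6 − (-1/2)² = 7/12
E[X_11] = 23 + 11·(-1/2) = 35/2

35/2
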